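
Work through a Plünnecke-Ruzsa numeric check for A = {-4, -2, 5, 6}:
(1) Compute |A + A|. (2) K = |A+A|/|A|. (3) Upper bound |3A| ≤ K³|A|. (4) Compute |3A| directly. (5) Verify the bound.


|A| = 4.
Step 1: Compute A + A by enumerating all 16 pairs.
A + A = {-8, -6, -4, 1, 2, 3, 4, 10, 11, 12}, so |A + A| = 10.
Step 2: Doubling constant K = |A + A|/|A| = 10/4 = 10/4 ≈ 2.5000.
Step 3: Plünnecke-Ruzsa gives |3A| ≤ K³·|A| = (2.5000)³ · 4 ≈ 62.5000.
Step 4: Compute 3A = A + A + A directly by enumerating all triples (a,b,c) ∈ A³; |3A| = 19.
Step 5: Check 19 ≤ 62.5000? Yes ✓.

K = 10/4, Plünnecke-Ruzsa bound K³|A| ≈ 62.5000, |3A| = 19, inequality holds.


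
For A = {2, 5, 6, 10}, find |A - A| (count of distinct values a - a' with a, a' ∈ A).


A - A = {a - a' : a, a' ∈ A}; |A| = 4.
Bounds: 2|A|-1 ≤ |A - A| ≤ |A|² - |A| + 1, i.e. 7 ≤ |A - A| ≤ 13.
Note: 0 ∈ A - A always (from a - a). The set is symmetric: if d ∈ A - A then -d ∈ A - A.
Enumerate nonzero differences d = a - a' with a > a' (then include -d):
Positive differences: {1, 3, 4, 5, 8}
Full difference set: {0} ∪ (positive diffs) ∪ (negative diffs).
|A - A| = 1 + 2·5 = 11 (matches direct enumeration: 11).

|A - A| = 11


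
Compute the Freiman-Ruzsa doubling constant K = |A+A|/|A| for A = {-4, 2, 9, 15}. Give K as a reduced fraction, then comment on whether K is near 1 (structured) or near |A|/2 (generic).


|A| = 4.
Compute A + A by enumerating all 16 pairs.
A + A = {-8, -2, 4, 5, 11, 17, 18, 24, 30}, so |A + A| = 9.
K = |A + A| / |A| = 9/4 (already in lowest terms) ≈ 2.2500.
Reference: AP of size 4 gives K = 7/4 ≈ 1.7500; a fully generic set of size 4 gives K ≈ 2.5000.

|A| = 4, |A + A| = 9, K = 9/4.


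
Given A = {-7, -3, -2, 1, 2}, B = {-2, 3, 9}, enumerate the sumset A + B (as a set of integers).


A + B = {a + b : a ∈ A, b ∈ B}.
Enumerate all |A|·|B| = 5·3 = 15 pairs (a, b) and collect distinct sums.
a = -7: -7+-2=-9, -7+3=-4, -7+9=2
a = -3: -3+-2=-5, -3+3=0, -3+9=6
a = -2: -2+-2=-4, -2+3=1, -2+9=7
a = 1: 1+-2=-1, 1+3=4, 1+9=10
a = 2: 2+-2=0, 2+3=5, 2+9=11
Collecting distinct sums: A + B = {-9, -5, -4, -1, 0, 1, 2, 4, 5, 6, 7, 10, 11}
|A + B| = 13

A + B = {-9, -5, -4, -1, 0, 1, 2, 4, 5, 6, 7, 10, 11}


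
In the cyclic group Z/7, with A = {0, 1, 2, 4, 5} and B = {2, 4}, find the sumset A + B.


Work in Z/7Z: reduce every sum a + b modulo 7.
Enumerate all 10 pairs:
a = 0: 0+2=2, 0+4=4
a = 1: 1+2=3, 1+4=5
a = 2: 2+2=4, 2+4=6
a = 4: 4+2=6, 4+4=1
a = 5: 5+2=0, 5+4=2
Distinct residues collected: {0, 1, 2, 3, 4, 5, 6}
|A + B| = 7 (out of 7 total residues).

A + B = {0, 1, 2, 3, 4, 5, 6}


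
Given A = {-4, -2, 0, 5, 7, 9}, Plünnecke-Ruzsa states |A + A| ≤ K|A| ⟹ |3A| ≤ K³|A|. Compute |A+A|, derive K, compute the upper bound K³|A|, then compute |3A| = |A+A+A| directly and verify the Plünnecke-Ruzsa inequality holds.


|A| = 6.
Step 1: Compute A + A by enumerating all 36 pairs.
A + A = {-8, -6, -4, -2, 0, 1, 3, 5, 7, 9, 10, 12, 14, 16, 18}, so |A + A| = 15.
Step 2: Doubling constant K = |A + A|/|A| = 15/6 = 15/6 ≈ 2.5000.
Step 3: Plünnecke-Ruzsa gives |3A| ≤ K³·|A| = (2.5000)³ · 6 ≈ 93.7500.
Step 4: Compute 3A = A + A + A directly by enumerating all triples (a,b,c) ∈ A³; |3A| = 28.
Step 5: Check 28 ≤ 93.7500? Yes ✓.

K = 15/6, Plünnecke-Ruzsa bound K³|A| ≈ 93.7500, |3A| = 28, inequality holds.


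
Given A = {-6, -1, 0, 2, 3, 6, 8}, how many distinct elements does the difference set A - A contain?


A - A = {a - a' : a, a' ∈ A}; |A| = 7.
Bounds: 2|A|-1 ≤ |A - A| ≤ |A|² - |A| + 1, i.e. 13 ≤ |A - A| ≤ 43.
Note: 0 ∈ A - A always (from a - a). The set is symmetric: if d ∈ A - A then -d ∈ A - A.
Enumerate nonzero differences d = a - a' with a > a' (then include -d):
Positive differences: {1, 2, 3, 4, 5, 6, 7, 8, 9, 12, 14}
Full difference set: {0} ∪ (positive diffs) ∪ (negative diffs).
|A - A| = 1 + 2·11 = 23 (matches direct enumeration: 23).

|A - A| = 23


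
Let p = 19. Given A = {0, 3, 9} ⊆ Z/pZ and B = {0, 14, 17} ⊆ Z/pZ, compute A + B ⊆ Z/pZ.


Work in Z/19Z: reduce every sum a + b modulo 19.
Enumerate all 9 pairs:
a = 0: 0+0=0, 0+14=14, 0+17=17
a = 3: 3+0=3, 3+14=17, 3+17=1
a = 9: 9+0=9, 9+14=4, 9+17=7
Distinct residues collected: {0, 1, 3, 4, 7, 9, 14, 17}
|A + B| = 8 (out of 19 total residues).

A + B = {0, 1, 3, 4, 7, 9, 14, 17}


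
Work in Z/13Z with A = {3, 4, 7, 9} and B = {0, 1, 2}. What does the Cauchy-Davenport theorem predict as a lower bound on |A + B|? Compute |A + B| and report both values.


Cauchy-Davenport: |A + B| ≥ min(p, |A| + |B| - 1) for A, B nonempty in Z/pZ.
|A| = 4, |B| = 3, p = 13.
CD lower bound = min(13, 4 + 3 - 1) = min(13, 6) = 6.
Compute A + B mod 13 directly:
a = 3: 3+0=3, 3+1=4, 3+2=5
a = 4: 4+0=4, 4+1=5, 4+2=6
a = 7: 7+0=7, 7+1=8, 7+2=9
a = 9: 9+0=9, 9+1=10, 9+2=11
A + B = {3, 4, 5, 6, 7, 8, 9, 10, 11}, so |A + B| = 9.
Verify: 9 ≥ 6? Yes ✓.

CD lower bound = 6, actual |A + B| = 9.


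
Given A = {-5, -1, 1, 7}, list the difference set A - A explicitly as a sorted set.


A - A = {a - a' : a, a' ∈ A}.
Compute a - a' for each ordered pair (a, a'):
a = -5: -5--5=0, -5--1=-4, -5-1=-6, -5-7=-12
a = -1: -1--5=4, -1--1=0, -1-1=-2, -1-7=-8
a = 1: 1--5=6, 1--1=2, 1-1=0, 1-7=-6
a = 7: 7--5=12, 7--1=8, 7-1=6, 7-7=0
Collecting distinct values (and noting 0 appears from a-a):
A - A = {-12, -8, -6, -4, -2, 0, 2, 4, 6, 8, 12}
|A - A| = 11

A - A = {-12, -8, -6, -4, -2, 0, 2, 4, 6, 8, 12}


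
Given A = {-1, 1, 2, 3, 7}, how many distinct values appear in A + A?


A + A = {a + a' : a, a' ∈ A}; |A| = 5.
General bounds: 2|A| - 1 ≤ |A + A| ≤ |A|(|A|+1)/2, i.e. 9 ≤ |A + A| ≤ 15.
Lower bound 2|A|-1 is attained iff A is an arithmetic progression.
Enumerate sums a + a' for a ≤ a' (symmetric, so this suffices):
a = -1: -1+-1=-2, -1+1=0, -1+2=1, -1+3=2, -1+7=6
a = 1: 1+1=2, 1+2=3, 1+3=4, 1+7=8
a = 2: 2+2=4, 2+3=5, 2+7=9
a = 3: 3+3=6, 3+7=10
a = 7: 7+7=14
Distinct sums: {-2, 0, 1, 2, 3, 4, 5, 6, 8, 9, 10, 14}
|A + A| = 12

|A + A| = 12


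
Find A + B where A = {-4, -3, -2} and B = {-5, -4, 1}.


A + B = {a + b : a ∈ A, b ∈ B}.
Enumerate all |A|·|B| = 3·3 = 9 pairs (a, b) and collect distinct sums.
a = -4: -4+-5=-9, -4+-4=-8, -4+1=-3
a = -3: -3+-5=-8, -3+-4=-7, -3+1=-2
a = -2: -2+-5=-7, -2+-4=-6, -2+1=-1
Collecting distinct sums: A + B = {-9, -8, -7, -6, -3, -2, -1}
|A + B| = 7

A + B = {-9, -8, -7, -6, -3, -2, -1}


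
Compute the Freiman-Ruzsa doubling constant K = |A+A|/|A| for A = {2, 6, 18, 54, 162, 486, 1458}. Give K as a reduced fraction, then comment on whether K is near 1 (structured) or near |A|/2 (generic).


|A| = 7.
Compute A + A by enumerating all 49 pairs.
A + A = {4, 8, 12, 20, 24, 36, 56, 60, 72, 108, 164, 168, 180, 216, 324, 488, 492, 504, 540, 648, 972, 1460, 1464, 1476, 1512, 1620, 1944, 2916}, so |A + A| = 28.
K = |A + A| / |A| = 28/7 = 4/1 ≈ 4.0000.
Reference: AP of size 7 gives K = 13/7 ≈ 1.8571; a fully generic set of size 7 gives K ≈ 4.0000.

|A| = 7, |A + A| = 28, K = 28/7 = 4/1.


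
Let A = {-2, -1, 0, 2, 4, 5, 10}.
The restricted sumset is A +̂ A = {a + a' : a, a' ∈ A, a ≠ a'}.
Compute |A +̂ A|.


Restricted sumset: A +̂ A = {a + a' : a ∈ A, a' ∈ A, a ≠ a'}.
Equivalently, take A + A and drop any sum 2a that is achievable ONLY as a + a for a ∈ A (i.e. sums representable only with equal summands).
Enumerate pairs (a, a') with a < a' (symmetric, so each unordered pair gives one sum; this covers all a ≠ a'):
  -2 + -1 = -3
  -2 + 0 = -2
  -2 + 2 = 0
  -2 + 4 = 2
  -2 + 5 = 3
  -2 + 10 = 8
  -1 + 0 = -1
  -1 + 2 = 1
  -1 + 4 = 3
  -1 + 5 = 4
  -1 + 10 = 9
  0 + 2 = 2
  0 + 4 = 4
  0 + 5 = 5
  0 + 10 = 10
  2 + 4 = 6
  2 + 5 = 7
  2 + 10 = 12
  4 + 5 = 9
  4 + 10 = 14
  5 + 10 = 15
Collected distinct sums: {-3, -2, -1, 0, 1, 2, 3, 4, 5, 6, 7, 8, 9, 10, 12, 14, 15}
|A +̂ A| = 17
(Reference bound: |A +̂ A| ≥ 2|A| - 3 for |A| ≥ 2, with |A| = 7 giving ≥ 11.)

|A +̂ A| = 17


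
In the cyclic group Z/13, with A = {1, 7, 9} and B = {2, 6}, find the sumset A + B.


Work in Z/13Z: reduce every sum a + b modulo 13.
Enumerate all 6 pairs:
a = 1: 1+2=3, 1+6=7
a = 7: 7+2=9, 7+6=0
a = 9: 9+2=11, 9+6=2
Distinct residues collected: {0, 2, 3, 7, 9, 11}
|A + B| = 6 (out of 13 total residues).

A + B = {0, 2, 3, 7, 9, 11}


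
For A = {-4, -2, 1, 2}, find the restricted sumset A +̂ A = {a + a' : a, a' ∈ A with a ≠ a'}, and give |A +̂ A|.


Restricted sumset: A +̂ A = {a + a' : a ∈ A, a' ∈ A, a ≠ a'}.
Equivalently, take A + A and drop any sum 2a that is achievable ONLY as a + a for a ∈ A (i.e. sums representable only with equal summands).
Enumerate pairs (a, a') with a < a' (symmetric, so each unordered pair gives one sum; this covers all a ≠ a'):
  -4 + -2 = -6
  -4 + 1 = -3
  -4 + 2 = -2
  -2 + 1 = -1
  -2 + 2 = 0
  1 + 2 = 3
Collected distinct sums: {-6, -3, -2, -1, 0, 3}
|A +̂ A| = 6
(Reference bound: |A +̂ A| ≥ 2|A| - 3 for |A| ≥ 2, with |A| = 4 giving ≥ 5.)

|A +̂ A| = 6


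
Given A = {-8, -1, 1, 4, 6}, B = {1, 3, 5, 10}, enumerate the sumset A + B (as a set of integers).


A + B = {a + b : a ∈ A, b ∈ B}.
Enumerate all |A|·|B| = 5·4 = 20 pairs (a, b) and collect distinct sums.
a = -8: -8+1=-7, -8+3=-5, -8+5=-3, -8+10=2
a = -1: -1+1=0, -1+3=2, -1+5=4, -1+10=9
a = 1: 1+1=2, 1+3=4, 1+5=6, 1+10=11
a = 4: 4+1=5, 4+3=7, 4+5=9, 4+10=14
a = 6: 6+1=7, 6+3=9, 6+5=11, 6+10=16
Collecting distinct sums: A + B = {-7, -5, -3, 0, 2, 4, 5, 6, 7, 9, 11, 14, 16}
|A + B| = 13

A + B = {-7, -5, -3, 0, 2, 4, 5, 6, 7, 9, 11, 14, 16}


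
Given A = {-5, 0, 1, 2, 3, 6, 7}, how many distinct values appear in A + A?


A + A = {a + a' : a, a' ∈ A}; |A| = 7.
General bounds: 2|A| - 1 ≤ |A + A| ≤ |A|(|A|+1)/2, i.e. 13 ≤ |A + A| ≤ 28.
Lower bound 2|A|-1 is attained iff A is an arithmetic progression.
Enumerate sums a + a' for a ≤ a' (symmetric, so this suffices):
a = -5: -5+-5=-10, -5+0=-5, -5+1=-4, -5+2=-3, -5+3=-2, -5+6=1, -5+7=2
a = 0: 0+0=0, 0+1=1, 0+2=2, 0+3=3, 0+6=6, 0+7=7
a = 1: 1+1=2, 1+2=3, 1+3=4, 1+6=7, 1+7=8
a = 2: 2+2=4, 2+3=5, 2+6=8, 2+7=9
a = 3: 3+3=6, 3+6=9, 3+7=10
a = 6: 6+6=12, 6+7=13
a = 7: 7+7=14
Distinct sums: {-10, -5, -4, -3, -2, 0, 1, 2, 3, 4, 5, 6, 7, 8, 9, 10, 12, 13, 14}
|A + A| = 19

|A + A| = 19


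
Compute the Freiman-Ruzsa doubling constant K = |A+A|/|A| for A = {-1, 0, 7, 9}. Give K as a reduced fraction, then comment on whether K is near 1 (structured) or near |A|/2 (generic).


|A| = 4.
Compute A + A by enumerating all 16 pairs.
A + A = {-2, -1, 0, 6, 7, 8, 9, 14, 16, 18}, so |A + A| = 10.
K = |A + A| / |A| = 10/4 = 5/2 ≈ 2.5000.
Reference: AP of size 4 gives K = 7/4 ≈ 1.7500; a fully generic set of size 4 gives K ≈ 2.5000.

|A| = 4, |A + A| = 10, K = 10/4 = 5/2.


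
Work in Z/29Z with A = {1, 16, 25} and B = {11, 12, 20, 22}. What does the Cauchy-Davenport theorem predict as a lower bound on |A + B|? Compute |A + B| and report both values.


Cauchy-Davenport: |A + B| ≥ min(p, |A| + |B| - 1) for A, B nonempty in Z/pZ.
|A| = 3, |B| = 4, p = 29.
CD lower bound = min(29, 3 + 4 - 1) = min(29, 6) = 6.
Compute A + B mod 29 directly:
a = 1: 1+11=12, 1+12=13, 1+20=21, 1+22=23
a = 16: 16+11=27, 16+12=28, 16+20=7, 16+22=9
a = 25: 25+11=7, 25+12=8, 25+20=16, 25+22=18
A + B = {7, 8, 9, 12, 13, 16, 18, 21, 23, 27, 28}, so |A + B| = 11.
Verify: 11 ≥ 6? Yes ✓.

CD lower bound = 6, actual |A + B| = 11.


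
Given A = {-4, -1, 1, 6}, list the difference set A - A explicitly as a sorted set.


A - A = {a - a' : a, a' ∈ A}.
Compute a - a' for each ordered pair (a, a'):
a = -4: -4--4=0, -4--1=-3, -4-1=-5, -4-6=-10
a = -1: -1--4=3, -1--1=0, -1-1=-2, -1-6=-7
a = 1: 1--4=5, 1--1=2, 1-1=0, 1-6=-5
a = 6: 6--4=10, 6--1=7, 6-1=5, 6-6=0
Collecting distinct values (and noting 0 appears from a-a):
A - A = {-10, -7, -5, -3, -2, 0, 2, 3, 5, 7, 10}
|A - A| = 11

A - A = {-10, -7, -5, -3, -2, 0, 2, 3, 5, 7, 10}


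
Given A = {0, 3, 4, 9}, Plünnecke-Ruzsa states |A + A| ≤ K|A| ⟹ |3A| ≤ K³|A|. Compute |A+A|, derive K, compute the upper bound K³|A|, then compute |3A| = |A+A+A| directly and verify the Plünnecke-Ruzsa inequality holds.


|A| = 4.
Step 1: Compute A + A by enumerating all 16 pairs.
A + A = {0, 3, 4, 6, 7, 8, 9, 12, 13, 18}, so |A + A| = 10.
Step 2: Doubling constant K = |A + A|/|A| = 10/4 = 10/4 ≈ 2.5000.
Step 3: Plünnecke-Ruzsa gives |3A| ≤ K³·|A| = (2.5000)³ · 4 ≈ 62.5000.
Step 4: Compute 3A = A + A + A directly by enumerating all triples (a,b,c) ∈ A³; |3A| = 18.
Step 5: Check 18 ≤ 62.5000? Yes ✓.

K = 10/4, Plünnecke-Ruzsa bound K³|A| ≈ 62.5000, |3A| = 18, inequality holds.


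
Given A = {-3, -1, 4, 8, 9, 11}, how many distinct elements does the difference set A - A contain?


A - A = {a - a' : a, a' ∈ A}; |A| = 6.
Bounds: 2|A|-1 ≤ |A - A| ≤ |A|² - |A| + 1, i.e. 11 ≤ |A - A| ≤ 31.
Note: 0 ∈ A - A always (from a - a). The set is symmetric: if d ∈ A - A then -d ∈ A - A.
Enumerate nonzero differences d = a - a' with a > a' (then include -d):
Positive differences: {1, 2, 3, 4, 5, 7, 9, 10, 11, 12, 14}
Full difference set: {0} ∪ (positive diffs) ∪ (negative diffs).
|A - A| = 1 + 2·11 = 23 (matches direct enumeration: 23).

|A - A| = 23


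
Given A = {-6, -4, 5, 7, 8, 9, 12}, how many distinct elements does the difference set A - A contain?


A - A = {a - a' : a, a' ∈ A}; |A| = 7.
Bounds: 2|A|-1 ≤ |A - A| ≤ |A|² - |A| + 1, i.e. 13 ≤ |A - A| ≤ 43.
Note: 0 ∈ A - A always (from a - a). The set is symmetric: if d ∈ A - A then -d ∈ A - A.
Enumerate nonzero differences d = a - a' with a > a' (then include -d):
Positive differences: {1, 2, 3, 4, 5, 7, 9, 11, 12, 13, 14, 15, 16, 18}
Full difference set: {0} ∪ (positive diffs) ∪ (negative diffs).
|A - A| = 1 + 2·14 = 29 (matches direct enumeration: 29).

|A - A| = 29


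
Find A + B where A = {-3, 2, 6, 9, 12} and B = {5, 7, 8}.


A + B = {a + b : a ∈ A, b ∈ B}.
Enumerate all |A|·|B| = 5·3 = 15 pairs (a, b) and collect distinct sums.
a = -3: -3+5=2, -3+7=4, -3+8=5
a = 2: 2+5=7, 2+7=9, 2+8=10
a = 6: 6+5=11, 6+7=13, 6+8=14
a = 9: 9+5=14, 9+7=16, 9+8=17
a = 12: 12+5=17, 12+7=19, 12+8=20
Collecting distinct sums: A + B = {2, 4, 5, 7, 9, 10, 11, 13, 14, 16, 17, 19, 20}
|A + B| = 13

A + B = {2, 4, 5, 7, 9, 10, 11, 13, 14, 16, 17, 19, 20}


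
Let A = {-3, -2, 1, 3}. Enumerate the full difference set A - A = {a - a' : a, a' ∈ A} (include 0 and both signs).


A - A = {a - a' : a, a' ∈ A}.
Compute a - a' for each ordered pair (a, a'):
a = -3: -3--3=0, -3--2=-1, -3-1=-4, -3-3=-6
a = -2: -2--3=1, -2--2=0, -2-1=-3, -2-3=-5
a = 1: 1--3=4, 1--2=3, 1-1=0, 1-3=-2
a = 3: 3--3=6, 3--2=5, 3-1=2, 3-3=0
Collecting distinct values (and noting 0 appears from a-a):
A - A = {-6, -5, -4, -3, -2, -1, 0, 1, 2, 3, 4, 5, 6}
|A - A| = 13

A - A = {-6, -5, -4, -3, -2, -1, 0, 1, 2, 3, 4, 5, 6}


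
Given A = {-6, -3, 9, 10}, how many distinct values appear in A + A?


A + A = {a + a' : a, a' ∈ A}; |A| = 4.
General bounds: 2|A| - 1 ≤ |A + A| ≤ |A|(|A|+1)/2, i.e. 7 ≤ |A + A| ≤ 10.
Lower bound 2|A|-1 is attained iff A is an arithmetic progression.
Enumerate sums a + a' for a ≤ a' (symmetric, so this suffices):
a = -6: -6+-6=-12, -6+-3=-9, -6+9=3, -6+10=4
a = -3: -3+-3=-6, -3+9=6, -3+10=7
a = 9: 9+9=18, 9+10=19
a = 10: 10+10=20
Distinct sums: {-12, -9, -6, 3, 4, 6, 7, 18, 19, 20}
|A + A| = 10

|A + A| = 10


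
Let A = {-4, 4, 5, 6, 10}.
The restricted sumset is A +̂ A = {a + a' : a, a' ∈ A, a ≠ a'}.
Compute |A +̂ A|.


Restricted sumset: A +̂ A = {a + a' : a ∈ A, a' ∈ A, a ≠ a'}.
Equivalently, take A + A and drop any sum 2a that is achievable ONLY as a + a for a ∈ A (i.e. sums representable only with equal summands).
Enumerate pairs (a, a') with a < a' (symmetric, so each unordered pair gives one sum; this covers all a ≠ a'):
  -4 + 4 = 0
  -4 + 5 = 1
  -4 + 6 = 2
  -4 + 10 = 6
  4 + 5 = 9
  4 + 6 = 10
  4 + 10 = 14
  5 + 6 = 11
  5 + 10 = 15
  6 + 10 = 16
Collected distinct sums: {0, 1, 2, 6, 9, 10, 11, 14, 15, 16}
|A +̂ A| = 10
(Reference bound: |A +̂ A| ≥ 2|A| - 3 for |A| ≥ 2, with |A| = 5 giving ≥ 7.)

|A +̂ A| = 10


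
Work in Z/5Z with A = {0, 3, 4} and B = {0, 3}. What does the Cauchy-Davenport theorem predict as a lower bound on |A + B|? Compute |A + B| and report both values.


Cauchy-Davenport: |A + B| ≥ min(p, |A| + |B| - 1) for A, B nonempty in Z/pZ.
|A| = 3, |B| = 2, p = 5.
CD lower bound = min(5, 3 + 2 - 1) = min(5, 4) = 4.
Compute A + B mod 5 directly:
a = 0: 0+0=0, 0+3=3
a = 3: 3+0=3, 3+3=1
a = 4: 4+0=4, 4+3=2
A + B = {0, 1, 2, 3, 4}, so |A + B| = 5.
Verify: 5 ≥ 4? Yes ✓.

CD lower bound = 4, actual |A + B| = 5.


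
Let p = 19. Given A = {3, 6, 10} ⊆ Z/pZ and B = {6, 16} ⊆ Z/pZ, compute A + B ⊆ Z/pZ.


Work in Z/19Z: reduce every sum a + b modulo 19.
Enumerate all 6 pairs:
a = 3: 3+6=9, 3+16=0
a = 6: 6+6=12, 6+16=3
a = 10: 10+6=16, 10+16=7
Distinct residues collected: {0, 3, 7, 9, 12, 16}
|A + B| = 6 (out of 19 total residues).

A + B = {0, 3, 7, 9, 12, 16}


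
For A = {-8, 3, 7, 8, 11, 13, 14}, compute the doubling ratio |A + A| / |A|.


|A| = 7.
Compute A + A by enumerating all 49 pairs.
A + A = {-16, -5, -1, 0, 3, 5, 6, 10, 11, 14, 15, 16, 17, 18, 19, 20, 21, 22, 24, 25, 26, 27, 28}, so |A + A| = 23.
K = |A + A| / |A| = 23/7 (already in lowest terms) ≈ 3.2857.
Reference: AP of size 7 gives K = 13/7 ≈ 1.8571; a fully generic set of size 7 gives K ≈ 4.0000.

|A| = 7, |A + A| = 23, K = 23/7.


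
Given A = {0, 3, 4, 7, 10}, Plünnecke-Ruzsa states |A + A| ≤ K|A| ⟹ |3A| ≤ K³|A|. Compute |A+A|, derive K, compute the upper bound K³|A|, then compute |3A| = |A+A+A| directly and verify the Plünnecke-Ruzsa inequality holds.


|A| = 5.
Step 1: Compute A + A by enumerating all 25 pairs.
A + A = {0, 3, 4, 6, 7, 8, 10, 11, 13, 14, 17, 20}, so |A + A| = 12.
Step 2: Doubling constant K = |A + A|/|A| = 12/5 = 12/5 ≈ 2.4000.
Step 3: Plünnecke-Ruzsa gives |3A| ≤ K³·|A| = (2.4000)³ · 5 ≈ 69.1200.
Step 4: Compute 3A = A + A + A directly by enumerating all triples (a,b,c) ∈ A³; |3A| = 22.
Step 5: Check 22 ≤ 69.1200? Yes ✓.

K = 12/5, Plünnecke-Ruzsa bound K³|A| ≈ 69.1200, |3A| = 22, inequality holds.


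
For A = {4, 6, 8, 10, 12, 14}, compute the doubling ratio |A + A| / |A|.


|A| = 6.
Compute A + A by enumerating all 36 pairs.
A + A = {8, 10, 12, 14, 16, 18, 20, 22, 24, 26, 28}, so |A + A| = 11.
K = |A + A| / |A| = 11/6 (already in lowest terms) ≈ 1.8333.
Reference: AP of size 6 gives K = 11/6 ≈ 1.8333; a fully generic set of size 6 gives K ≈ 3.5000.

|A| = 6, |A + A| = 11, K = 11/6.


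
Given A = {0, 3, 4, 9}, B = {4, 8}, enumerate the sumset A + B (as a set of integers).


A + B = {a + b : a ∈ A, b ∈ B}.
Enumerate all |A|·|B| = 4·2 = 8 pairs (a, b) and collect distinct sums.
a = 0: 0+4=4, 0+8=8
a = 3: 3+4=7, 3+8=11
a = 4: 4+4=8, 4+8=12
a = 9: 9+4=13, 9+8=17
Collecting distinct sums: A + B = {4, 7, 8, 11, 12, 13, 17}
|A + B| = 7

A + B = {4, 7, 8, 11, 12, 13, 17}


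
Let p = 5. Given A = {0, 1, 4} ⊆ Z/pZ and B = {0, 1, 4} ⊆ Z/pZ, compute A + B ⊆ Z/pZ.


Work in Z/5Z: reduce every sum a + b modulo 5.
Enumerate all 9 pairs:
a = 0: 0+0=0, 0+1=1, 0+4=4
a = 1: 1+0=1, 1+1=2, 1+4=0
a = 4: 4+0=4, 4+1=0, 4+4=3
Distinct residues collected: {0, 1, 2, 3, 4}
|A + B| = 5 (out of 5 total residues).

A + B = {0, 1, 2, 3, 4}


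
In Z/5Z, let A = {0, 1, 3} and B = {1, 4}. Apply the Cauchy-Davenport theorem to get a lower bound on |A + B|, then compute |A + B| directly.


Cauchy-Davenport: |A + B| ≥ min(p, |A| + |B| - 1) for A, B nonempty in Z/pZ.
|A| = 3, |B| = 2, p = 5.
CD lower bound = min(5, 3 + 2 - 1) = min(5, 4) = 4.
Compute A + B mod 5 directly:
a = 0: 0+1=1, 0+4=4
a = 1: 1+1=2, 1+4=0
a = 3: 3+1=4, 3+4=2
A + B = {0, 1, 2, 4}, so |A + B| = 4.
Verify: 4 ≥ 4? Yes ✓.

CD lower bound = 4, actual |A + B| = 4.


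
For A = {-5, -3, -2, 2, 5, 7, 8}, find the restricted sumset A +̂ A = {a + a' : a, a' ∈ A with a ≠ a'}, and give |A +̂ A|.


Restricted sumset: A +̂ A = {a + a' : a ∈ A, a' ∈ A, a ≠ a'}.
Equivalently, take A + A and drop any sum 2a that is achievable ONLY as a + a for a ∈ A (i.e. sums representable only with equal summands).
Enumerate pairs (a, a') with a < a' (symmetric, so each unordered pair gives one sum; this covers all a ≠ a'):
  -5 + -3 = -8
  -5 + -2 = -7
  -5 + 2 = -3
  -5 + 5 = 0
  -5 + 7 = 2
  -5 + 8 = 3
  -3 + -2 = -5
  -3 + 2 = -1
  -3 + 5 = 2
  -3 + 7 = 4
  -3 + 8 = 5
  -2 + 2 = 0
  -2 + 5 = 3
  -2 + 7 = 5
  -2 + 8 = 6
  2 + 5 = 7
  2 + 7 = 9
  2 + 8 = 10
  5 + 7 = 12
  5 + 8 = 13
  7 + 8 = 15
Collected distinct sums: {-8, -7, -5, -3, -1, 0, 2, 3, 4, 5, 6, 7, 9, 10, 12, 13, 15}
|A +̂ A| = 17
(Reference bound: |A +̂ A| ≥ 2|A| - 3 for |A| ≥ 2, with |A| = 7 giving ≥ 11.)

|A +̂ A| = 17


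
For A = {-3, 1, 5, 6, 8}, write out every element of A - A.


A - A = {a - a' : a, a' ∈ A}.
Compute a - a' for each ordered pair (a, a'):
a = -3: -3--3=0, -3-1=-4, -3-5=-8, -3-6=-9, -3-8=-11
a = 1: 1--3=4, 1-1=0, 1-5=-4, 1-6=-5, 1-8=-7
a = 5: 5--3=8, 5-1=4, 5-5=0, 5-6=-1, 5-8=-3
a = 6: 6--3=9, 6-1=5, 6-5=1, 6-6=0, 6-8=-2
a = 8: 8--3=11, 8-1=7, 8-5=3, 8-6=2, 8-8=0
Collecting distinct values (and noting 0 appears from a-a):
A - A = {-11, -9, -8, -7, -5, -4, -3, -2, -1, 0, 1, 2, 3, 4, 5, 7, 8, 9, 11}
|A - A| = 19

A - A = {-11, -9, -8, -7, -5, -4, -3, -2, -1, 0, 1, 2, 3, 4, 5, 7, 8, 9, 11}


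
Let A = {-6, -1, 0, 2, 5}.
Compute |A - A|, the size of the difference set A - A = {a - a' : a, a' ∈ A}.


A - A = {a - a' : a, a' ∈ A}; |A| = 5.
Bounds: 2|A|-1 ≤ |A - A| ≤ |A|² - |A| + 1, i.e. 9 ≤ |A - A| ≤ 21.
Note: 0 ∈ A - A always (from a - a). The set is symmetric: if d ∈ A - A then -d ∈ A - A.
Enumerate nonzero differences d = a - a' with a > a' (then include -d):
Positive differences: {1, 2, 3, 5, 6, 8, 11}
Full difference set: {0} ∪ (positive diffs) ∪ (negative diffs).
|A - A| = 1 + 2·7 = 15 (matches direct enumeration: 15).

|A - A| = 15


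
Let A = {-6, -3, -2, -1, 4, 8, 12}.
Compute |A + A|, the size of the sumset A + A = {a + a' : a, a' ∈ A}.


A + A = {a + a' : a, a' ∈ A}; |A| = 7.
General bounds: 2|A| - 1 ≤ |A + A| ≤ |A|(|A|+1)/2, i.e. 13 ≤ |A + A| ≤ 28.
Lower bound 2|A|-1 is attained iff A is an arithmetic progression.
Enumerate sums a + a' for a ≤ a' (symmetric, so this suffices):
a = -6: -6+-6=-12, -6+-3=-9, -6+-2=-8, -6+-1=-7, -6+4=-2, -6+8=2, -6+12=6
a = -3: -3+-3=-6, -3+-2=-5, -3+-1=-4, -3+4=1, -3+8=5, -3+12=9
a = -2: -2+-2=-4, -2+-1=-3, -2+4=2, -2+8=6, -2+12=10
a = -1: -1+-1=-2, -1+4=3, -1+8=7, -1+12=11
a = 4: 4+4=8, 4+8=12, 4+12=16
a = 8: 8+8=16, 8+12=20
a = 12: 12+12=24
Distinct sums: {-12, -9, -8, -7, -6, -5, -4, -3, -2, 1, 2, 3, 5, 6, 7, 8, 9, 10, 11, 12, 16, 20, 24}
|A + A| = 23

|A + A| = 23


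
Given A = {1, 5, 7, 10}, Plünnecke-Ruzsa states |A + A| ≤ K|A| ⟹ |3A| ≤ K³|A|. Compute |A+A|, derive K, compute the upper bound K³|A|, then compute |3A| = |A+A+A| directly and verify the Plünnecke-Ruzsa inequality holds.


|A| = 4.
Step 1: Compute A + A by enumerating all 16 pairs.
A + A = {2, 6, 8, 10, 11, 12, 14, 15, 17, 20}, so |A + A| = 10.
Step 2: Doubling constant K = |A + A|/|A| = 10/4 = 10/4 ≈ 2.5000.
Step 3: Plünnecke-Ruzsa gives |3A| ≤ K³·|A| = (2.5000)³ · 4 ≈ 62.5000.
Step 4: Compute 3A = A + A + A directly by enumerating all triples (a,b,c) ∈ A³; |3A| = 18.
Step 5: Check 18 ≤ 62.5000? Yes ✓.

K = 10/4, Plünnecke-Ruzsa bound K³|A| ≈ 62.5000, |3A| = 18, inequality holds.


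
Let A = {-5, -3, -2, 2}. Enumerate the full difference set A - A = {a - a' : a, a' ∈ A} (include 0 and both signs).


A - A = {a - a' : a, a' ∈ A}.
Compute a - a' for each ordered pair (a, a'):
a = -5: -5--5=0, -5--3=-2, -5--2=-3, -5-2=-7
a = -3: -3--5=2, -3--3=0, -3--2=-1, -3-2=-5
a = -2: -2--5=3, -2--3=1, -2--2=0, -2-2=-4
a = 2: 2--5=7, 2--3=5, 2--2=4, 2-2=0
Collecting distinct values (and noting 0 appears from a-a):
A - A = {-7, -5, -4, -3, -2, -1, 0, 1, 2, 3, 4, 5, 7}
|A - A| = 13

A - A = {-7, -5, -4, -3, -2, -1, 0, 1, 2, 3, 4, 5, 7}


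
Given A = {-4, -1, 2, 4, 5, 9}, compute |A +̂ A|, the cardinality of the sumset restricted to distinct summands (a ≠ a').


Restricted sumset: A +̂ A = {a + a' : a ∈ A, a' ∈ A, a ≠ a'}.
Equivalently, take A + A and drop any sum 2a that is achievable ONLY as a + a for a ∈ A (i.e. sums representable only with equal summands).
Enumerate pairs (a, a') with a < a' (symmetric, so each unordered pair gives one sum; this covers all a ≠ a'):
  -4 + -1 = -5
  -4 + 2 = -2
  -4 + 4 = 0
  -4 + 5 = 1
  -4 + 9 = 5
  -1 + 2 = 1
  -1 + 4 = 3
  -1 + 5 = 4
  -1 + 9 = 8
  2 + 4 = 6
  2 + 5 = 7
  2 + 9 = 11
  4 + 5 = 9
  4 + 9 = 13
  5 + 9 = 14
Collected distinct sums: {-5, -2, 0, 1, 3, 4, 5, 6, 7, 8, 9, 11, 13, 14}
|A +̂ A| = 14
(Reference bound: |A +̂ A| ≥ 2|A| - 3 for |A| ≥ 2, with |A| = 6 giving ≥ 9.)

|A +̂ A| = 14


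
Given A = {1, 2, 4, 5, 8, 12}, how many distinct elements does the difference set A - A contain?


A - A = {a - a' : a, a' ∈ A}; |A| = 6.
Bounds: 2|A|-1 ≤ |A - A| ≤ |A|² - |A| + 1, i.e. 11 ≤ |A - A| ≤ 31.
Note: 0 ∈ A - A always (from a - a). The set is symmetric: if d ∈ A - A then -d ∈ A - A.
Enumerate nonzero differences d = a - a' with a > a' (then include -d):
Positive differences: {1, 2, 3, 4, 6, 7, 8, 10, 11}
Full difference set: {0} ∪ (positive diffs) ∪ (negative diffs).
|A - A| = 1 + 2·9 = 19 (matches direct enumeration: 19).

|A - A| = 19


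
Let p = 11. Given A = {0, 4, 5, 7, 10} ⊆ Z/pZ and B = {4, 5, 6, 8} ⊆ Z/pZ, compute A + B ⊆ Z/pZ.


Work in Z/11Z: reduce every sum a + b modulo 11.
Enumerate all 20 pairs:
a = 0: 0+4=4, 0+5=5, 0+6=6, 0+8=8
a = 4: 4+4=8, 4+5=9, 4+6=10, 4+8=1
a = 5: 5+4=9, 5+5=10, 5+6=0, 5+8=2
a = 7: 7+4=0, 7+5=1, 7+6=2, 7+8=4
a = 10: 10+4=3, 10+5=4, 10+6=5, 10+8=7
Distinct residues collected: {0, 1, 2, 3, 4, 5, 6, 7, 8, 9, 10}
|A + B| = 11 (out of 11 total residues).

A + B = {0, 1, 2, 3, 4, 5, 6, 7, 8, 9, 10}


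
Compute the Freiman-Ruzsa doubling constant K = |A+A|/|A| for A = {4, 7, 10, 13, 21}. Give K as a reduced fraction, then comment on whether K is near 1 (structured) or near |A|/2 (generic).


|A| = 5.
Compute A + A by enumerating all 25 pairs.
A + A = {8, 11, 14, 17, 20, 23, 25, 26, 28, 31, 34, 42}, so |A + A| = 12.
K = |A + A| / |A| = 12/5 (already in lowest terms) ≈ 2.4000.
Reference: AP of size 5 gives K = 9/5 ≈ 1.8000; a fully generic set of size 5 gives K ≈ 3.0000.

|A| = 5, |A + A| = 12, K = 12/5.


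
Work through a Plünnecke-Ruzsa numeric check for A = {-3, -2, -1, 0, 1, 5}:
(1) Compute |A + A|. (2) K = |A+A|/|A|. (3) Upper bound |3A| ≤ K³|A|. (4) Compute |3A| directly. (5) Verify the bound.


|A| = 6.
Step 1: Compute A + A by enumerating all 36 pairs.
A + A = {-6, -5, -4, -3, -2, -1, 0, 1, 2, 3, 4, 5, 6, 10}, so |A + A| = 14.
Step 2: Doubling constant K = |A + A|/|A| = 14/6 = 14/6 ≈ 2.3333.
Step 3: Plünnecke-Ruzsa gives |3A| ≤ K³·|A| = (2.3333)³ · 6 ≈ 76.2222.
Step 4: Compute 3A = A + A + A directly by enumerating all triples (a,b,c) ∈ A³; |3A| = 22.
Step 5: Check 22 ≤ 76.2222? Yes ✓.

K = 14/6, Plünnecke-Ruzsa bound K³|A| ≈ 76.2222, |3A| = 22, inequality holds.


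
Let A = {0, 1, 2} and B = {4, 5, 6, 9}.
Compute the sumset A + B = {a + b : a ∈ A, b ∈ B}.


A + B = {a + b : a ∈ A, b ∈ B}.
Enumerate all |A|·|B| = 3·4 = 12 pairs (a, b) and collect distinct sums.
a = 0: 0+4=4, 0+5=5, 0+6=6, 0+9=9
a = 1: 1+4=5, 1+5=6, 1+6=7, 1+9=10
a = 2: 2+4=6, 2+5=7, 2+6=8, 2+9=11
Collecting distinct sums: A + B = {4, 5, 6, 7, 8, 9, 10, 11}
|A + B| = 8

A + B = {4, 5, 6, 7, 8, 9, 10, 11}


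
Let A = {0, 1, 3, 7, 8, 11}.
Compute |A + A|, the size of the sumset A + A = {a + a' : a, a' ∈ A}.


A + A = {a + a' : a, a' ∈ A}; |A| = 6.
General bounds: 2|A| - 1 ≤ |A + A| ≤ |A|(|A|+1)/2, i.e. 11 ≤ |A + A| ≤ 21.
Lower bound 2|A|-1 is attained iff A is an arithmetic progression.
Enumerate sums a + a' for a ≤ a' (symmetric, so this suffices):
a = 0: 0+0=0, 0+1=1, 0+3=3, 0+7=7, 0+8=8, 0+11=11
a = 1: 1+1=2, 1+3=4, 1+7=8, 1+8=9, 1+11=12
a = 3: 3+3=6, 3+7=10, 3+8=11, 3+11=14
a = 7: 7+7=14, 7+8=15, 7+11=18
a = 8: 8+8=16, 8+11=19
a = 11: 11+11=22
Distinct sums: {0, 1, 2, 3, 4, 6, 7, 8, 9, 10, 11, 12, 14, 15, 16, 18, 19, 22}
|A + A| = 18

|A + A| = 18


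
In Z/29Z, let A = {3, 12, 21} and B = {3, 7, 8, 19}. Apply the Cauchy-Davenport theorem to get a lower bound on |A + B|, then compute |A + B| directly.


Cauchy-Davenport: |A + B| ≥ min(p, |A| + |B| - 1) for A, B nonempty in Z/pZ.
|A| = 3, |B| = 4, p = 29.
CD lower bound = min(29, 3 + 4 - 1) = min(29, 6) = 6.
Compute A + B mod 29 directly:
a = 3: 3+3=6, 3+7=10, 3+8=11, 3+19=22
a = 12: 12+3=15, 12+7=19, 12+8=20, 12+19=2
a = 21: 21+3=24, 21+7=28, 21+8=0, 21+19=11
A + B = {0, 2, 6, 10, 11, 15, 19, 20, 22, 24, 28}, so |A + B| = 11.
Verify: 11 ≥ 6? Yes ✓.

CD lower bound = 6, actual |A + B| = 11.


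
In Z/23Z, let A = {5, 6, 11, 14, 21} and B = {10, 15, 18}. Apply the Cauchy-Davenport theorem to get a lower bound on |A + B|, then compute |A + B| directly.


Cauchy-Davenport: |A + B| ≥ min(p, |A| + |B| - 1) for A, B nonempty in Z/pZ.
|A| = 5, |B| = 3, p = 23.
CD lower bound = min(23, 5 + 3 - 1) = min(23, 7) = 7.
Compute A + B mod 23 directly:
a = 5: 5+10=15, 5+15=20, 5+18=0
a = 6: 6+10=16, 6+15=21, 6+18=1
a = 11: 11+10=21, 11+15=3, 11+18=6
a = 14: 14+10=1, 14+15=6, 14+18=9
a = 21: 21+10=8, 21+15=13, 21+18=16
A + B = {0, 1, 3, 6, 8, 9, 13, 15, 16, 20, 21}, so |A + B| = 11.
Verify: 11 ≥ 7? Yes ✓.

CD lower bound = 7, actual |A + B| = 11.


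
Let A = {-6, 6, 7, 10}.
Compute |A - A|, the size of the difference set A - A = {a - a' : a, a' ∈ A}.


A - A = {a - a' : a, a' ∈ A}; |A| = 4.
Bounds: 2|A|-1 ≤ |A - A| ≤ |A|² - |A| + 1, i.e. 7 ≤ |A - A| ≤ 13.
Note: 0 ∈ A - A always (from a - a). The set is symmetric: if d ∈ A - A then -d ∈ A - A.
Enumerate nonzero differences d = a - a' with a > a' (then include -d):
Positive differences: {1, 3, 4, 12, 13, 16}
Full difference set: {0} ∪ (positive diffs) ∪ (negative diffs).
|A - A| = 1 + 2·6 = 13 (matches direct enumeration: 13).

|A - A| = 13


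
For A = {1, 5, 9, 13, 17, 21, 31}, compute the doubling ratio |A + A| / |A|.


|A| = 7.
Compute A + A by enumerating all 49 pairs.
A + A = {2, 6, 10, 14, 18, 22, 26, 30, 32, 34, 36, 38, 40, 42, 44, 48, 52, 62}, so |A + A| = 18.
K = |A + A| / |A| = 18/7 (already in lowest terms) ≈ 2.5714.
Reference: AP of size 7 gives K = 13/7 ≈ 1.8571; a fully generic set of size 7 gives K ≈ 4.0000.

|A| = 7, |A + A| = 18, K = 18/7.


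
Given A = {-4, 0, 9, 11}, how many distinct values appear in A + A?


A + A = {a + a' : a, a' ∈ A}; |A| = 4.
General bounds: 2|A| - 1 ≤ |A + A| ≤ |A|(|A|+1)/2, i.e. 7 ≤ |A + A| ≤ 10.
Lower bound 2|A|-1 is attained iff A is an arithmetic progression.
Enumerate sums a + a' for a ≤ a' (symmetric, so this suffices):
a = -4: -4+-4=-8, -4+0=-4, -4+9=5, -4+11=7
a = 0: 0+0=0, 0+9=9, 0+11=11
a = 9: 9+9=18, 9+11=20
a = 11: 11+11=22
Distinct sums: {-8, -4, 0, 5, 7, 9, 11, 18, 20, 22}
|A + A| = 10

|A + A| = 10


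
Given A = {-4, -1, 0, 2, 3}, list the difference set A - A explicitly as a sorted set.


A - A = {a - a' : a, a' ∈ A}.
Compute a - a' for each ordered pair (a, a'):
a = -4: -4--4=0, -4--1=-3, -4-0=-4, -4-2=-6, -4-3=-7
a = -1: -1--4=3, -1--1=0, -1-0=-1, -1-2=-3, -1-3=-4
a = 0: 0--4=4, 0--1=1, 0-0=0, 0-2=-2, 0-3=-3
a = 2: 2--4=6, 2--1=3, 2-0=2, 2-2=0, 2-3=-1
a = 3: 3--4=7, 3--1=4, 3-0=3, 3-2=1, 3-3=0
Collecting distinct values (and noting 0 appears from a-a):
A - A = {-7, -6, -4, -3, -2, -1, 0, 1, 2, 3, 4, 6, 7}
|A - A| = 13

A - A = {-7, -6, -4, -3, -2, -1, 0, 1, 2, 3, 4, 6, 7}


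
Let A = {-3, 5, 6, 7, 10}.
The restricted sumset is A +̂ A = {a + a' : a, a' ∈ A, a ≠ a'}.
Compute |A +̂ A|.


Restricted sumset: A +̂ A = {a + a' : a ∈ A, a' ∈ A, a ≠ a'}.
Equivalently, take A + A and drop any sum 2a that is achievable ONLY as a + a for a ∈ A (i.e. sums representable only with equal summands).
Enumerate pairs (a, a') with a < a' (symmetric, so each unordered pair gives one sum; this covers all a ≠ a'):
  -3 + 5 = 2
  -3 + 6 = 3
  -3 + 7 = 4
  -3 + 10 = 7
  5 + 6 = 11
  5 + 7 = 12
  5 + 10 = 15
  6 + 7 = 13
  6 + 10 = 16
  7 + 10 = 17
Collected distinct sums: {2, 3, 4, 7, 11, 12, 13, 15, 16, 17}
|A +̂ A| = 10
(Reference bound: |A +̂ A| ≥ 2|A| - 3 for |A| ≥ 2, with |A| = 5 giving ≥ 7.)

|A +̂ A| = 10


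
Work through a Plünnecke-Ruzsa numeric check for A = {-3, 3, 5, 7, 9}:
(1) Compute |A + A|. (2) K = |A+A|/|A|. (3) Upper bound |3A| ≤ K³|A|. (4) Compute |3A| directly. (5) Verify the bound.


|A| = 5.
Step 1: Compute A + A by enumerating all 25 pairs.
A + A = {-6, 0, 2, 4, 6, 8, 10, 12, 14, 16, 18}, so |A + A| = 11.
Step 2: Doubling constant K = |A + A|/|A| = 11/5 = 11/5 ≈ 2.2000.
Step 3: Plünnecke-Ruzsa gives |3A| ≤ K³·|A| = (2.2000)³ · 5 ≈ 53.2400.
Step 4: Compute 3A = A + A + A directly by enumerating all triples (a,b,c) ∈ A³; |3A| = 17.
Step 5: Check 17 ≤ 53.2400? Yes ✓.

K = 11/5, Plünnecke-Ruzsa bound K³|A| ≈ 53.2400, |3A| = 17, inequality holds.


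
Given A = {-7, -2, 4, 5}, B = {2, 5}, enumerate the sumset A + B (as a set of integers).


A + B = {a + b : a ∈ A, b ∈ B}.
Enumerate all |A|·|B| = 4·2 = 8 pairs (a, b) and collect distinct sums.
a = -7: -7+2=-5, -7+5=-2
a = -2: -2+2=0, -2+5=3
a = 4: 4+2=6, 4+5=9
a = 5: 5+2=7, 5+5=10
Collecting distinct sums: A + B = {-5, -2, 0, 3, 6, 7, 9, 10}
|A + B| = 8

A + B = {-5, -2, 0, 3, 6, 7, 9, 10}


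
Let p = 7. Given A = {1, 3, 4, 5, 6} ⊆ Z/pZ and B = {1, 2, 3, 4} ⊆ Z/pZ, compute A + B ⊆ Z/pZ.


Work in Z/7Z: reduce every sum a + b modulo 7.
Enumerate all 20 pairs:
a = 1: 1+1=2, 1+2=3, 1+3=4, 1+4=5
a = 3: 3+1=4, 3+2=5, 3+3=6, 3+4=0
a = 4: 4+1=5, 4+2=6, 4+3=0, 4+4=1
a = 5: 5+1=6, 5+2=0, 5+3=1, 5+4=2
a = 6: 6+1=0, 6+2=1, 6+3=2, 6+4=3
Distinct residues collected: {0, 1, 2, 3, 4, 5, 6}
|A + B| = 7 (out of 7 total residues).

A + B = {0, 1, 2, 3, 4, 5, 6}


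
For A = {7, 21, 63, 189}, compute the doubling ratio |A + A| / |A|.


|A| = 4.
Compute A + A by enumerating all 16 pairs.
A + A = {14, 28, 42, 70, 84, 126, 196, 210, 252, 378}, so |A + A| = 10.
K = |A + A| / |A| = 10/4 = 5/2 ≈ 2.5000.
Reference: AP of size 4 gives K = 7/4 ≈ 1.7500; a fully generic set of size 4 gives K ≈ 2.5000.

|A| = 4, |A + A| = 10, K = 10/4 = 5/2.


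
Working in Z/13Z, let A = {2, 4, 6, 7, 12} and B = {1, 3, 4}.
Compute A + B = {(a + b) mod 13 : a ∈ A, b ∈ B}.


Work in Z/13Z: reduce every sum a + b modulo 13.
Enumerate all 15 pairs:
a = 2: 2+1=3, 2+3=5, 2+4=6
a = 4: 4+1=5, 4+3=7, 4+4=8
a = 6: 6+1=7, 6+3=9, 6+4=10
a = 7: 7+1=8, 7+3=10, 7+4=11
a = 12: 12+1=0, 12+3=2, 12+4=3
Distinct residues collected: {0, 2, 3, 5, 6, 7, 8, 9, 10, 11}
|A + B| = 10 (out of 13 total residues).

A + B = {0, 2, 3, 5, 6, 7, 8, 9, 10, 11}


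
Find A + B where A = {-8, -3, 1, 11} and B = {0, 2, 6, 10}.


A + B = {a + b : a ∈ A, b ∈ B}.
Enumerate all |A|·|B| = 4·4 = 16 pairs (a, b) and collect distinct sums.
a = -8: -8+0=-8, -8+2=-6, -8+6=-2, -8+10=2
a = -3: -3+0=-3, -3+2=-1, -3+6=3, -3+10=7
a = 1: 1+0=1, 1+2=3, 1+6=7, 1+10=11
a = 11: 11+0=11, 11+2=13, 11+6=17, 11+10=21
Collecting distinct sums: A + B = {-8, -6, -3, -2, -1, 1, 2, 3, 7, 11, 13, 17, 21}
|A + B| = 13

A + B = {-8, -6, -3, -2, -1, 1, 2, 3, 7, 11, 13, 17, 21}


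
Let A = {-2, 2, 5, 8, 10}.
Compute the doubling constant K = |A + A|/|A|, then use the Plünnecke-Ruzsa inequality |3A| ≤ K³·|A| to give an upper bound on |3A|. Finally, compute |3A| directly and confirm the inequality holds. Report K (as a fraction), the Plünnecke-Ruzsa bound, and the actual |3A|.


|A| = 5.
Step 1: Compute A + A by enumerating all 25 pairs.
A + A = {-4, 0, 3, 4, 6, 7, 8, 10, 12, 13, 15, 16, 18, 20}, so |A + A| = 14.
Step 2: Doubling constant K = |A + A|/|A| = 14/5 = 14/5 ≈ 2.8000.
Step 3: Plünnecke-Ruzsa gives |3A| ≤ K³·|A| = (2.8000)³ · 5 ≈ 109.7600.
Step 4: Compute 3A = A + A + A directly by enumerating all triples (a,b,c) ∈ A³; |3A| = 27.
Step 5: Check 27 ≤ 109.7600? Yes ✓.

K = 14/5, Plünnecke-Ruzsa bound K³|A| ≈ 109.7600, |3A| = 27, inequality holds.


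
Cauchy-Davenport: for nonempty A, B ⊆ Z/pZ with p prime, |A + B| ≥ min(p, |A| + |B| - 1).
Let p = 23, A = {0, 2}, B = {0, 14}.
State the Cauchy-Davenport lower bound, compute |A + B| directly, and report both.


Cauchy-Davenport: |A + B| ≥ min(p, |A| + |B| - 1) for A, B nonempty in Z/pZ.
|A| = 2, |B| = 2, p = 23.
CD lower bound = min(23, 2 + 2 - 1) = min(23, 3) = 3.
Compute A + B mod 23 directly:
a = 0: 0+0=0, 0+14=14
a = 2: 2+0=2, 2+14=16
A + B = {0, 2, 14, 16}, so |A + B| = 4.
Verify: 4 ≥ 3? Yes ✓.

CD lower bound = 3, actual |A + B| = 4.


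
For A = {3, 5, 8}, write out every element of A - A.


A - A = {a - a' : a, a' ∈ A}.
Compute a - a' for each ordered pair (a, a'):
a = 3: 3-3=0, 3-5=-2, 3-8=-5
a = 5: 5-3=2, 5-5=0, 5-8=-3
a = 8: 8-3=5, 8-5=3, 8-8=0
Collecting distinct values (and noting 0 appears from a-a):
A - A = {-5, -3, -2, 0, 2, 3, 5}
|A - A| = 7

A - A = {-5, -3, -2, 0, 2, 3, 5}


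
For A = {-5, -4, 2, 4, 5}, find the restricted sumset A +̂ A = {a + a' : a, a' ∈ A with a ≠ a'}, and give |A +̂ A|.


Restricted sumset: A +̂ A = {a + a' : a ∈ A, a' ∈ A, a ≠ a'}.
Equivalently, take A + A and drop any sum 2a that is achievable ONLY as a + a for a ∈ A (i.e. sums representable only with equal summands).
Enumerate pairs (a, a') with a < a' (symmetric, so each unordered pair gives one sum; this covers all a ≠ a'):
  -5 + -4 = -9
  -5 + 2 = -3
  -5 + 4 = -1
  -5 + 5 = 0
  -4 + 2 = -2
  -4 + 4 = 0
  -4 + 5 = 1
  2 + 4 = 6
  2 + 5 = 7
  4 + 5 = 9
Collected distinct sums: {-9, -3, -2, -1, 0, 1, 6, 7, 9}
|A +̂ A| = 9
(Reference bound: |A +̂ A| ≥ 2|A| - 3 for |A| ≥ 2, with |A| = 5 giving ≥ 7.)

|A +̂ A| = 9


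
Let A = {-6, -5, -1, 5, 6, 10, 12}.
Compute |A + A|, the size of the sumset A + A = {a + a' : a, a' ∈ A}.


A + A = {a + a' : a, a' ∈ A}; |A| = 7.
General bounds: 2|A| - 1 ≤ |A + A| ≤ |A|(|A|+1)/2, i.e. 13 ≤ |A + A| ≤ 28.
Lower bound 2|A|-1 is attained iff A is an arithmetic progression.
Enumerate sums a + a' for a ≤ a' (symmetric, so this suffices):
a = -6: -6+-6=-12, -6+-5=-11, -6+-1=-7, -6+5=-1, -6+6=0, -6+10=4, -6+12=6
a = -5: -5+-5=-10, -5+-1=-6, -5+5=0, -5+6=1, -5+10=5, -5+12=7
a = -1: -1+-1=-2, -1+5=4, -1+6=5, -1+10=9, -1+12=11
a = 5: 5+5=10, 5+6=11, 5+10=15, 5+12=17
a = 6: 6+6=12, 6+10=16, 6+12=18
a = 10: 10+10=20, 10+12=22
a = 12: 12+12=24
Distinct sums: {-12, -11, -10, -7, -6, -2, -1, 0, 1, 4, 5, 6, 7, 9, 10, 11, 12, 15, 16, 17, 18, 20, 22, 24}
|A + A| = 24

|A + A| = 24


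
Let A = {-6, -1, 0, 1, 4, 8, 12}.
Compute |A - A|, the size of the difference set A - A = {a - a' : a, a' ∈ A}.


A - A = {a - a' : a, a' ∈ A}; |A| = 7.
Bounds: 2|A|-1 ≤ |A - A| ≤ |A|² - |A| + 1, i.e. 13 ≤ |A - A| ≤ 43.
Note: 0 ∈ A - A always (from a - a). The set is symmetric: if d ∈ A - A then -d ∈ A - A.
Enumerate nonzero differences d = a - a' with a > a' (then include -d):
Positive differences: {1, 2, 3, 4, 5, 6, 7, 8, 9, 10, 11, 12, 13, 14, 18}
Full difference set: {0} ∪ (positive diffs) ∪ (negative diffs).
|A - A| = 1 + 2·15 = 31 (matches direct enumeration: 31).

|A - A| = 31


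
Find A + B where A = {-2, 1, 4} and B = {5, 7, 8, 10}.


A + B = {a + b : a ∈ A, b ∈ B}.
Enumerate all |A|·|B| = 3·4 = 12 pairs (a, b) and collect distinct sums.
a = -2: -2+5=3, -2+7=5, -2+8=6, -2+10=8
a = 1: 1+5=6, 1+7=8, 1+8=9, 1+10=11
a = 4: 4+5=9, 4+7=11, 4+8=12, 4+10=14
Collecting distinct sums: A + B = {3, 5, 6, 8, 9, 11, 12, 14}
|A + B| = 8

A + B = {3, 5, 6, 8, 9, 11, 12, 14}


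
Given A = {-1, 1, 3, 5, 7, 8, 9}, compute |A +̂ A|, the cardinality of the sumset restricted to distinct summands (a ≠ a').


Restricted sumset: A +̂ A = {a + a' : a ∈ A, a' ∈ A, a ≠ a'}.
Equivalently, take A + A and drop any sum 2a that is achievable ONLY as a + a for a ∈ A (i.e. sums representable only with equal summands).
Enumerate pairs (a, a') with a < a' (symmetric, so each unordered pair gives one sum; this covers all a ≠ a'):
  -1 + 1 = 0
  -1 + 3 = 2
  -1 + 5 = 4
  -1 + 7 = 6
  -1 + 8 = 7
  -1 + 9 = 8
  1 + 3 = 4
  1 + 5 = 6
  1 + 7 = 8
  1 + 8 = 9
  1 + 9 = 10
  3 + 5 = 8
  3 + 7 = 10
  3 + 8 = 11
  3 + 9 = 12
  5 + 7 = 12
  5 + 8 = 13
  5 + 9 = 14
  7 + 8 = 15
  7 + 9 = 16
  8 + 9 = 17
Collected distinct sums: {0, 2, 4, 6, 7, 8, 9, 10, 11, 12, 13, 14, 15, 16, 17}
|A +̂ A| = 15
(Reference bound: |A +̂ A| ≥ 2|A| - 3 for |A| ≥ 2, with |A| = 7 giving ≥ 11.)

|A +̂ A| = 15
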